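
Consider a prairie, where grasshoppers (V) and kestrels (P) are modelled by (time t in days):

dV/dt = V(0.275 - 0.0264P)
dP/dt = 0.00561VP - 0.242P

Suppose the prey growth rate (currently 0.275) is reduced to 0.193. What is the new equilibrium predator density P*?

P* ≈ 7.31

At the interior fixed point, setting dV/dt = 0 with V > 0 fixes P* = (prey growth rate)/(VP coefficient) — independent of the other coefficients.
With the change, P* = 0.193/0.0264 = 7.31; it falls from 10.4.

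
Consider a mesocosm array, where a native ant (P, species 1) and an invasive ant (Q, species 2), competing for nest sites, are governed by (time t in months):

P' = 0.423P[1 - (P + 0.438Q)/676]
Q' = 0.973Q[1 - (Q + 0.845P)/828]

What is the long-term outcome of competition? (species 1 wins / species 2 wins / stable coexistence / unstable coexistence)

Compare the nullcline intercepts: K1/α12 = 676/0.438 = 1540 > K2 = 828; K2/α21 = 828/0.845 = 980 > K1 = 676.
Since both inequalities hold, each species can invade when rare, so the interior equilibrium is stable.

stable coexistence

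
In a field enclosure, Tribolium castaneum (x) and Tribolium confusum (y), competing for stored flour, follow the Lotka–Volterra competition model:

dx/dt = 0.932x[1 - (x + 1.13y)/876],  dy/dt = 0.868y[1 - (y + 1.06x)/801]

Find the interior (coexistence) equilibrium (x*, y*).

Setting both brackets to zero gives the nullclines x + 1.13y = 876 and 1.06x + y = 801.
Substituting y = 801 - 1.06x into the first: x(1 - 1.13·1.06) = 876 - 1.13·801.
So x* = -29.1/-0.198 = 147, and then y* = 801 - 1.06·147 = 645.

x* ≈ 147, y* ≈ 645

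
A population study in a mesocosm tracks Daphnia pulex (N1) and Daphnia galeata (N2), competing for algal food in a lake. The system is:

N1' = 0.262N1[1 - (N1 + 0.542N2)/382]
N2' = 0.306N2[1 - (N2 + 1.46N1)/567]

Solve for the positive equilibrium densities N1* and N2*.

N1* ≈ 358, N2* ≈ 44.5

Setting both brackets to zero gives the nullclines N1 + 0.542N2 = 382 and 1.46N1 + N2 = 567.
Substituting N2 = 567 - 1.46N1 into the first: N1(1 - 0.542·1.46) = 382 - 0.542·567.
So N1* = 74.7/0.209 = 358, and then N2* = 567 - 1.46·358 = 44.5.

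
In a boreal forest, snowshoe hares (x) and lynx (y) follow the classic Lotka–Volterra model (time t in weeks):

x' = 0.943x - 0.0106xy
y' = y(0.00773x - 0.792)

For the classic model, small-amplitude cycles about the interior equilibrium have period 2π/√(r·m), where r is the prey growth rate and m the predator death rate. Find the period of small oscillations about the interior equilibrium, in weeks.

Here r = 0.943 and m = 0.792, so r·m = 0.747.
ω = √0.747 = 0.864 per week, hence T = 2π/ω ≈ 7.27 weeks.

T ≈ 7.27 weeks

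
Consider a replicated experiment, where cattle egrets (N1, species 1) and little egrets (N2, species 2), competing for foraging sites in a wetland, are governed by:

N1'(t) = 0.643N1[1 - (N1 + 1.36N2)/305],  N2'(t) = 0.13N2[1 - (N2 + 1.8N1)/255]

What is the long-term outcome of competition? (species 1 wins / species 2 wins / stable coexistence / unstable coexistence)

unstable coexistence (outcome depends on initial conditions)

Compare the nullcline intercepts: K1/α12 = 305/1.36 = 224 < K2 = 255; K2/α21 = 255/1.8 = 142 < K1 = 305.
Since both are reversed, neither can invade when rare; the interior point is a saddle.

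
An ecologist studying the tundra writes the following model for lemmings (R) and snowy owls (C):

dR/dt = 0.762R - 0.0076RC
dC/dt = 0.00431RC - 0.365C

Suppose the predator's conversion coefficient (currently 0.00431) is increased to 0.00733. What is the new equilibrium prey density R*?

At the interior fixed point, setting dC/dt = 0 with C > 0 fixes R* = (predator death rate)/(RC coefficient) — independent of the other coefficients.
With the change, R* = 0.365/0.00733 = 49.8; it falls from 84.7.

R* ≈ 49.8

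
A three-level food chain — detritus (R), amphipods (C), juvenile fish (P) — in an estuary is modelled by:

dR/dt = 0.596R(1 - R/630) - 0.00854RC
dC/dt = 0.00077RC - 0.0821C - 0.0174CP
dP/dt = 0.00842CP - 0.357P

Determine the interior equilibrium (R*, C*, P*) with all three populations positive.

R* ≈ 247, C* ≈ 42.4, P* ≈ 6.22

From dP/dt = 0: 0.00842C* = 0.357, so C* = 42.4.
From dR/dt = 0: 0.596(1 - R*/630) = 0.00854·42.4, giving R* = 630·(1 - 0.608) = 247.
From dC/dt = 0: 0.00077·247 - 0.0821 = 0.0174P*, so P* = 0.108/0.0174 = 6.22.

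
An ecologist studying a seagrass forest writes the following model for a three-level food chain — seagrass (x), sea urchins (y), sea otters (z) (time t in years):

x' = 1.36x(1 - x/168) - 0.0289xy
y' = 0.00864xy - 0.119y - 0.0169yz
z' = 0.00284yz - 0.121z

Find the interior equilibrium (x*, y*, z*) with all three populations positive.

x* ≈ 15.9, y* ≈ 42.6, z* ≈ 1.09

From dz/dt = 0: 0.00284y* = 0.121, so y* = 42.6.
From dx/dt = 0: 1.36(1 - x*/168) = 0.0289·42.6, giving x* = 168·(1 - 0.905) = 15.9.
From dy/dt = 0: 0.00864·15.9 - 0.119 = 0.0169z*, so z* = 0.0184/0.0169 = 1.09.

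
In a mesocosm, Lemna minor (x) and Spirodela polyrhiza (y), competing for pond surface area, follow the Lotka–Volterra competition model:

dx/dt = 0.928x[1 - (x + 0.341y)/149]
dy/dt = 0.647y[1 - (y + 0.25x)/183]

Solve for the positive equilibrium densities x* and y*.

x* ≈ 94.7, y* ≈ 159

Setting both brackets to zero gives the nullclines x + 0.341y = 149 and 0.25x + y = 183.
Substituting y = 183 - 0.25x into the first: x(1 - 0.341·0.25) = 149 - 0.341·183.
So x* = 86.6/0.915 = 94.7, and then y* = 183 - 0.25·94.7 = 159.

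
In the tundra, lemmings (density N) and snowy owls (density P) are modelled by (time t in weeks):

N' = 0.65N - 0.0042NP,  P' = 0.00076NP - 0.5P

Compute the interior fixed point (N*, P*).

N* ≈ 658, P* ≈ 155

Set dP/dt = 0 with P > 0: 0.00076N - 0.5 = 0, so N* = 0.5/0.00076 = 658.
Set dN/dt = 0 with N > 0: 0.65 - 0.0042P = 0, so P* = 0.65/0.0042 = 155.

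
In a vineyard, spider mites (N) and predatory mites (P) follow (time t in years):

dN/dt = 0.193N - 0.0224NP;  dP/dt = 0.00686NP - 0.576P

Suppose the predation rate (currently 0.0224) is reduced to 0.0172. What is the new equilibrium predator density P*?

P* ≈ 11.2

At the interior fixed point, setting dN/dt = 0 with N > 0 fixes P* = (prey growth rate)/(NP coefficient) — independent of the other coefficients.
With the change, P* = 0.193/0.0172 = 11.2; it rises from 8.62.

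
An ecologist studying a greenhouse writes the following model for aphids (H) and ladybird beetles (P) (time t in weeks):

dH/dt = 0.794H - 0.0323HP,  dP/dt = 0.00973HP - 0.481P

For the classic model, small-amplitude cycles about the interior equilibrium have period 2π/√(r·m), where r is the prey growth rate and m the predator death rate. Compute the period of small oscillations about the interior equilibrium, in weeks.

Here r = 0.794 and m = 0.481, so r·m = 0.382.
ω = √0.382 = 0.618 per week, hence T = 2π/ω ≈ 10.2 weeks.

T ≈ 10.2 weeks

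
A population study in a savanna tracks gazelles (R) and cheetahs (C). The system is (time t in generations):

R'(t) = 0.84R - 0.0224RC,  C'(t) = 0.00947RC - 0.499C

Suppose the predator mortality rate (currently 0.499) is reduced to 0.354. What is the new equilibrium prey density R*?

At the interior fixed point, setting dC/dt = 0 with C > 0 fixes R* = (predator death rate)/(RC coefficient) — independent of the other coefficients.
With the change, R* = 0.354/0.00947 = 37.4; it falls from 52.7.

R* ≈ 37.4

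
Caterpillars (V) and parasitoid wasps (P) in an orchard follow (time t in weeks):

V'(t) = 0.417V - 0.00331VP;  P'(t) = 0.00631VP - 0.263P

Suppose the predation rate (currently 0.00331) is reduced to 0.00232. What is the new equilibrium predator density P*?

At the interior fixed point, setting dV/dt = 0 with V > 0 fixes P* = (prey growth rate)/(VP coefficient) — independent of the other coefficients.
With the change, P* = 0.417/0.00232 = 180; it rises from 126.

P* ≈ 180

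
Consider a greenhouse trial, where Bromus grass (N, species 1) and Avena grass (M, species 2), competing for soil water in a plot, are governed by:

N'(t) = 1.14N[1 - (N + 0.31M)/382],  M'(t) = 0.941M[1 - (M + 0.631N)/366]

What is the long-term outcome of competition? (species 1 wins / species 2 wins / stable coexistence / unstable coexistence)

Compare the nullcline intercepts: K1/α12 = 382/0.31 = 1230 > K2 = 366; K2/α21 = 366/0.631 = 580 > K1 = 382.
Since both inequalities hold, each species can invade when rare, so the interior equilibrium is stable.

stable coexistence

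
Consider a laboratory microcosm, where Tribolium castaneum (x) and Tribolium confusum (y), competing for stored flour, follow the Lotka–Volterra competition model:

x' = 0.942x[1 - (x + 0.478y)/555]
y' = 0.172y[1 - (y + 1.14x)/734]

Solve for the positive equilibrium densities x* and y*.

x* ≈ 449, y* ≈ 223

Setting both brackets to zero gives the nullclines x + 0.478y = 555 and 1.14x + y = 734.
Substituting y = 734 - 1.14x into the first: x(1 - 0.478·1.14) = 555 - 0.478·734.
So x* = 204/0.455 = 449, and then y* = 734 - 1.14·449 = 223.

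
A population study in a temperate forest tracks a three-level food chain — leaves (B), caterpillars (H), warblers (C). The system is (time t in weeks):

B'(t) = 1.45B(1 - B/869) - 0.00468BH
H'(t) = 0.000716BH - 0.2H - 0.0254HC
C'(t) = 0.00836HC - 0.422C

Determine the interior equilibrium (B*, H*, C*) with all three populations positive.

B* ≈ 727, H* ≈ 50.5, C* ≈ 12.6

From dC/dt = 0: 0.00836H* = 0.422, so H* = 50.5.
From dB/dt = 0: 1.45(1 - B*/869) = 0.00468·50.5, giving B* = 869·(1 - 0.163) = 727.
From dH/dt = 0: 0.000716·727 - 0.2 = 0.0254C*, so C* = 0.321/0.0254 = 12.6.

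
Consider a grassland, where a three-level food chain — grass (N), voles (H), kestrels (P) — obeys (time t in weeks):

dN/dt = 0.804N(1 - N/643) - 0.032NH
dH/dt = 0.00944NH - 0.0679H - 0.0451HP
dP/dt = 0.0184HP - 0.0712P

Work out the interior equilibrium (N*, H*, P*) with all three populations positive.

N* ≈ 544, H* ≈ 3.87, P* ≈ 112

From dP/dt = 0: 0.0184H* = 0.0712, so H* = 3.87.
From dN/dt = 0: 0.804(1 - N*/643) = 0.032·3.87, giving N* = 643·(1 - 0.154) = 544.
From dH/dt = 0: 0.00944·544 - 0.0679 = 0.0451P*, so P* = 5.07/0.0451 = 112.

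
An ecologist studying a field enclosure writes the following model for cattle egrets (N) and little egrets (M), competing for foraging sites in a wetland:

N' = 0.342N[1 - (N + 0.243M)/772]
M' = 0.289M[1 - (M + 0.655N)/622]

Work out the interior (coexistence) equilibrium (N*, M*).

N* ≈ 738, M* ≈ 138

Setting both brackets to zero gives the nullclines N + 0.243M = 772 and 0.655N + M = 622.
Substituting M = 622 - 0.655N into the first: N(1 - 0.243·0.655) = 772 - 0.243·622.
So N* = 621/0.841 = 738, and then M* = 622 - 0.655·738 = 138.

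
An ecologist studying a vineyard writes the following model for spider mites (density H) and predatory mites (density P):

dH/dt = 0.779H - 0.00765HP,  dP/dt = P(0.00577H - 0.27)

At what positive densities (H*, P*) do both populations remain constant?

Set dP/dt = 0 with P > 0: 0.00577H - 0.27 = 0, so H* = 0.27/0.00577 = 46.8.
Set dH/dt = 0 with H > 0: 0.779 - 0.00765P = 0, so P* = 0.779/0.00765 = 102.

H* ≈ 46.8, P* ≈ 102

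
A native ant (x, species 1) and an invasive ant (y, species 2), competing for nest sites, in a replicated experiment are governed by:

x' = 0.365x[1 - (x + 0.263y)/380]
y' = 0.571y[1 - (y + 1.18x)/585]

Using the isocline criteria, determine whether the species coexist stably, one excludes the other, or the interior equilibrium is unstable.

stable coexistence

Compare the nullcline intercepts: K1/α12 = 380/0.263 = 1440 > K2 = 585; K2/α21 = 585/1.18 = 496 > K1 = 380.
Since both inequalities hold, each species can invade when rare, so the interior equilibrium is stable.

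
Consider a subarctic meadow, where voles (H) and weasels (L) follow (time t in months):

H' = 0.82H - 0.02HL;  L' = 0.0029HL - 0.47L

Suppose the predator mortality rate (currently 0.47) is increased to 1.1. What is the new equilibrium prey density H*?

At the interior fixed point, setting dL/dt = 0 with L > 0 fixes H* = (predator death rate)/(HL coefficient) — independent of the other coefficients.
With the change, H* = 1.1/0.0029 = 379; it rises from 162.

H* ≈ 379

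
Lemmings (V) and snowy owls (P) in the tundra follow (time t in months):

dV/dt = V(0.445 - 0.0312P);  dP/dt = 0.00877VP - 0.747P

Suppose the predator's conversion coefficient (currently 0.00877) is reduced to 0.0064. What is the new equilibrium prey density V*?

V* ≈ 117

At the interior fixed point, setting dP/dt = 0 with P > 0 fixes V* = (predator death rate)/(VP coefficient) — independent of the other coefficients.
With the change, V* = 0.747/0.0064 = 117; it rises from 85.2.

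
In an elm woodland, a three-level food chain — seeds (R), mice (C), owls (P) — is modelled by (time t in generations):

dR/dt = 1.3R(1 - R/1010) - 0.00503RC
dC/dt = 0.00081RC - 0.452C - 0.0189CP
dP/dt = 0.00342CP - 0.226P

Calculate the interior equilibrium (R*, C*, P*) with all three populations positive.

From dP/dt = 0: 0.00342C* = 0.226, so C* = 66.1.
From dR/dt = 0: 1.3(1 - R*/1010) = 0.00503·66.1, giving R* = 1010·(1 - 0.256) = 752.
From dC/dt = 0: 0.00081·752 - 0.452 = 0.0189P*, so P* = 0.157/0.0189 = 8.3.

R* ≈ 752, C* ≈ 66.1, P* ≈ 8.3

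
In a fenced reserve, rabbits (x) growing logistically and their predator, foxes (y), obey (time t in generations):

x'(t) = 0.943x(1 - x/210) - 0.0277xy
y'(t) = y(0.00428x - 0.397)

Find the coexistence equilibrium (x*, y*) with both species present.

From dy/dt = 0 with y > 0: 0.00428x* = 0.397, so x* = 92.8.
Substitute into dx/dt = 0: 0.943(1 - 92.8/210) = 0.0277y*.
The bracket is 0.558, giving y* = 0.526/0.0277 = 19.

x* ≈ 92.8, y* ≈ 19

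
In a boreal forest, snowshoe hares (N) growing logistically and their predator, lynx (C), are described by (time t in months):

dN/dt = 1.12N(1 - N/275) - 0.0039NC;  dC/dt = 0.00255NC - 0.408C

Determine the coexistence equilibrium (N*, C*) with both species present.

From dC/dt = 0 with C > 0: 0.00255N* = 0.408, so N* = 160.
Substitute into dN/dt = 0: 1.12(1 - 160/275) = 0.0039C*.
The bracket is 0.418, giving C* = 0.468/0.0039 = 120.

N* ≈ 160, C* ≈ 120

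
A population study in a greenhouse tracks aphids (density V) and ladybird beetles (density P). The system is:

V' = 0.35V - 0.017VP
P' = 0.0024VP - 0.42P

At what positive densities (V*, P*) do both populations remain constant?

V* ≈ 175, P* ≈ 20.6

Set dP/dt = 0 with P > 0: 0.0024V - 0.42 = 0, so V* = 0.42/0.0024 = 175.
Set dV/dt = 0 with V > 0: 0.35 - 0.017P = 0, so P* = 0.35/0.017 = 20.6.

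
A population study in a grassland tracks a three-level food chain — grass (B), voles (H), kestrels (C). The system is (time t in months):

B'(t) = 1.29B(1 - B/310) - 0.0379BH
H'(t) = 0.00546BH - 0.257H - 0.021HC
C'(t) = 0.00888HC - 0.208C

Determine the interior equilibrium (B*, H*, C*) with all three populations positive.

B* ≈ 96.7, H* ≈ 23.4, C* ≈ 12.9

From dC/dt = 0: 0.00888H* = 0.208, so H* = 23.4.
From dB/dt = 0: 1.29(1 - B*/310) = 0.0379·23.4, giving B* = 310·(1 - 0.688) = 96.7.
From dH/dt = 0: 0.00546·96.7 - 0.257 = 0.021C*, so C* = 0.271/0.021 = 12.9.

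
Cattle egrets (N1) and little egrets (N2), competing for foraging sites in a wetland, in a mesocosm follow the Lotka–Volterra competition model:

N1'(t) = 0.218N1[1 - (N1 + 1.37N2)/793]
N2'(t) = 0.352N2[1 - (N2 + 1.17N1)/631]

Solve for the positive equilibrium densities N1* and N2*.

Setting both brackets to zero gives the nullclines N1 + 1.37N2 = 793 and 1.17N1 + N2 = 631.
Substituting N2 = 631 - 1.17N1 into the first: N1(1 - 1.37·1.17) = 793 - 1.37·631.
So N1* = -71.5/-0.603 = 119, and then N2* = 631 - 1.17·119 = 492.

N1* ≈ 119, N2* ≈ 492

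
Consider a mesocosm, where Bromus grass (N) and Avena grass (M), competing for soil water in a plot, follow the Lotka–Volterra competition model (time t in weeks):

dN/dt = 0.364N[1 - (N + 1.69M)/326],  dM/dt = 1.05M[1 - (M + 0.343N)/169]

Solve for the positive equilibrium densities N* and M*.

N* ≈ 96.1, M* ≈ 136

Setting both brackets to zero gives the nullclines N + 1.69M = 326 and 0.343N + M = 169.
Substituting M = 169 - 0.343N into the first: N(1 - 1.69·0.343) = 326 - 1.69·169.
So N* = 40.4/0.42 = 96.1, and then M* = 169 - 0.343·96.1 = 136.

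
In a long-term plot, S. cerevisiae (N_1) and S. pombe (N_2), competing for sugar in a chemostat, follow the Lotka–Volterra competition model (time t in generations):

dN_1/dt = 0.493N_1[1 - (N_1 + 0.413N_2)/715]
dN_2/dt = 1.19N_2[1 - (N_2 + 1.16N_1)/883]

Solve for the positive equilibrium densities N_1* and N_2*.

Setting both brackets to zero gives the nullclines N_1 + 0.413N_2 = 715 and 1.16N_1 + N_2 = 883.
Substituting N_2 = 883 - 1.16N_1 into the first: N_1(1 - 0.413·1.16) = 715 - 0.413·883.
So N_1* = 350/0.521 = 673, and then N_2* = 883 - 1.16·673 = 103.

N_1* ≈ 673, N_2* ≈ 103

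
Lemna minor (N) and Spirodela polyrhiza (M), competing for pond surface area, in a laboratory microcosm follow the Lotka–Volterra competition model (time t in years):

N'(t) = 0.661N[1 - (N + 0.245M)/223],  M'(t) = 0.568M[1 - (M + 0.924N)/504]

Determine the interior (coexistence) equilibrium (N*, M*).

Setting both brackets to zero gives the nullclines N + 0.245M = 223 and 0.924N + M = 504.
Substituting M = 504 - 0.924N into the first: N(1 - 0.245·0.924) = 223 - 0.245·504.
So N* = 99.5/0.774 = 129, and then M* = 504 - 0.924·129 = 385.

N* ≈ 129, M* ≈ 385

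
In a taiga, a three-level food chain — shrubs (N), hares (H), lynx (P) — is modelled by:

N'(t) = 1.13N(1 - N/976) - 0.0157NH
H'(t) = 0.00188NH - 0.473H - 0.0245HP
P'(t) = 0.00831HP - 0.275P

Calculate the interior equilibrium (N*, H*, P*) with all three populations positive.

From dP/dt = 0: 0.00831H* = 0.275, so H* = 33.1.
From dN/dt = 0: 1.13(1 - N*/976) = 0.0157·33.1, giving N* = 976·(1 - 0.46) = 527.
From dH/dt = 0: 0.00188·527 - 0.473 = 0.0245P*, so P* = 0.518/0.0245 = 21.2.

N* ≈ 527, H* ≈ 33.1, P* ≈ 21.2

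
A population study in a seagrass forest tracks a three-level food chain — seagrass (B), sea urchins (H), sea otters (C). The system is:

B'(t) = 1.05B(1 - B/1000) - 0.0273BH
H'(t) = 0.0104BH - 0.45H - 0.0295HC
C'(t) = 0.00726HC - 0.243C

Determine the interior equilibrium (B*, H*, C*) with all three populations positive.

From dC/dt = 0: 0.00726H* = 0.243, so H* = 33.5.
From dB/dt = 0: 1.05(1 - B*/1000) = 0.0273·33.5, giving B* = 1000·(1 - 0.87) = 130.
From dH/dt = 0: 0.0104·130 - 0.45 = 0.0295C*, so C* = 0.899/0.0295 = 30.5.

B* ≈ 130, H* ≈ 33.5, C* ≈ 30.5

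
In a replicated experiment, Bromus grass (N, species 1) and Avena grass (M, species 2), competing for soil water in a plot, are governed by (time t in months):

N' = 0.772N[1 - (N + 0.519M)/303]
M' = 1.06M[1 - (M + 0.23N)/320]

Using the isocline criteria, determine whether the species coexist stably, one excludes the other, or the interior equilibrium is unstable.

Compare the nullcline intercepts: K1/α12 = 303/0.519 = 584 > K2 = 320; K2/α21 = 320/0.23 = 1390 > K1 = 303.
Since both inequalities hold, each species can invade when rare, so the interior equilibrium is stable.

stable coexistence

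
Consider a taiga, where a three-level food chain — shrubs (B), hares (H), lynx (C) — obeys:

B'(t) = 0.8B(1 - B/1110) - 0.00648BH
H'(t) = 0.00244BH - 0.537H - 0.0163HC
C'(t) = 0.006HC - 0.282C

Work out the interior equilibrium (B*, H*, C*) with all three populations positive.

From dC/dt = 0: 0.006H* = 0.282, so H* = 47.
From dB/dt = 0: 0.8(1 - B*/1110) = 0.00648·47, giving B* = 1110·(1 - 0.381) = 687.
From dH/dt = 0: 0.00244·687 - 0.537 = 0.0163C*, so C* = 1.14/0.0163 = 70.

B* ≈ 687, H* ≈ 47, C* ≈ 70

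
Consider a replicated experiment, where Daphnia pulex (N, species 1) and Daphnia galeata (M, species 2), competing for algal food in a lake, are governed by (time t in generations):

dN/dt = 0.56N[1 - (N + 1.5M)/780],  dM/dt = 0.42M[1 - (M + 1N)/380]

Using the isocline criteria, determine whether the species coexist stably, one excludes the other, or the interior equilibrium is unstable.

Compare the nullcline intercepts: K1/α12 = 780/1.5 = 520 > K2 = 380; K2/α21 = 380/1 = 380 < K1 = 780.
Since the inequalities point opposite ways, species 1 can invade but species 2 cannot.

species 1 excludes species 2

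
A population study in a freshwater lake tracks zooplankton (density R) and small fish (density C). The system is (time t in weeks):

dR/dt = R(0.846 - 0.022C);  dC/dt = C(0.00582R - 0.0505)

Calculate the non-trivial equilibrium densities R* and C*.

Set dC/dt = 0 with C > 0: 0.00582R - 0.0505 = 0, so R* = 0.0505/0.00582 = 8.68.
Set dR/dt = 0 with R > 0: 0.846 - 0.022C = 0, so C* = 0.846/0.022 = 38.5.

R* ≈ 8.68, C* ≈ 38.5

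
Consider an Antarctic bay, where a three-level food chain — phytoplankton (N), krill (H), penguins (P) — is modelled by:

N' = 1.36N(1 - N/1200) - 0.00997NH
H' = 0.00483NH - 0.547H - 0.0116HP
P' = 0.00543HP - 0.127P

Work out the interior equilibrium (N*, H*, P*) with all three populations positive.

N* ≈ 994, H* ≈ 23.4, P* ≈ 367

From dP/dt = 0: 0.00543H* = 0.127, so H* = 23.4.
From dN/dt = 0: 1.36(1 - N*/1200) = 0.00997·23.4, giving N* = 1200·(1 - 0.171) = 994.
From dH/dt = 0: 0.00483·994 - 0.547 = 0.0116P*, so P* = 4.26/0.0116 = 367.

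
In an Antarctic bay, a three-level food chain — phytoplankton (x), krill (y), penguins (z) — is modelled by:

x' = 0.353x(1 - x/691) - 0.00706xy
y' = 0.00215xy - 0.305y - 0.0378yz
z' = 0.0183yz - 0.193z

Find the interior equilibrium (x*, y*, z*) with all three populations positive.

From dz/dt = 0: 0.0183y* = 0.193, so y* = 10.5.
From dx/dt = 0: 0.353(1 - x*/691) = 0.00706·10.5, giving x* = 691·(1 - 0.211) = 545.
From dy/dt = 0: 0.00215·545 - 0.305 = 0.0378z*, so z* = 0.867/0.0378 = 22.9.

x* ≈ 545, y* ≈ 10.5, z* ≈ 22.9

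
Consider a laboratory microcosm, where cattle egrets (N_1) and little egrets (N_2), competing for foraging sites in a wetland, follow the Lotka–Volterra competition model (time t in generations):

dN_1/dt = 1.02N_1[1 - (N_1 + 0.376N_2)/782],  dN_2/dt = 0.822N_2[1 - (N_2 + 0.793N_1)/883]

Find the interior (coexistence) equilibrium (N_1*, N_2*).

Setting both brackets to zero gives the nullclines N_1 + 0.376N_2 = 782 and 0.793N_1 + N_2 = 883.
Substituting N_2 = 883 - 0.793N_1 into the first: N_1(1 - 0.376·0.793) = 782 - 0.376·883.
So N_1* = 450/0.702 = 641, and then N_2* = 883 - 0.793·641 = 375.

N_1* ≈ 641, N_2* ≈ 375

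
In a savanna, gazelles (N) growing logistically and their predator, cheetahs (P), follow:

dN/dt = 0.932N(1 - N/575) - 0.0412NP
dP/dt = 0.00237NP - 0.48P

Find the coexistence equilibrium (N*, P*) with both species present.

From dP/dt = 0 with P > 0: 0.00237N* = 0.48, so N* = 203.
Substitute into dN/dt = 0: 0.932(1 - 203/575) = 0.0412P*.
The bracket is 0.648, giving P* = 0.604/0.0412 = 14.7.

N* ≈ 203, P* ≈ 14.7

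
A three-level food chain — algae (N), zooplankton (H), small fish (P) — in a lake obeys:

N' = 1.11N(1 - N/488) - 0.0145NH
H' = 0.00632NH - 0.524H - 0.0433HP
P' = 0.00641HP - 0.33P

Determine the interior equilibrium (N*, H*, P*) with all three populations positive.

From dP/dt = 0: 0.00641H* = 0.33, so H* = 51.5.
From dN/dt = 0: 1.11(1 - N*/488) = 0.0145·51.5, giving N* = 488·(1 - 0.673) = 160.
From dH/dt = 0: 0.00632·160 - 0.524 = 0.0433P*, so P* = 0.486/0.0433 = 11.2.

N* ≈ 160, H* ≈ 51.5, P* ≈ 11.2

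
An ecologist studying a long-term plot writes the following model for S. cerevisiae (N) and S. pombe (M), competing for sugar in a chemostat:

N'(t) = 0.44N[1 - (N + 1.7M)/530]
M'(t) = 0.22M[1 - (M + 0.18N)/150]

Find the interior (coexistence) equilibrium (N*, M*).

Setting both brackets to zero gives the nullclines N + 1.7M = 530 and 0.18N + M = 150.
Substituting M = 150 - 0.18N into the first: N(1 - 1.7·0.18) = 530 - 1.7·150.
So N* = 275/0.694 = 396, and then M* = 150 - 0.18·396 = 78.7.

N* ≈ 396, M* ≈ 78.7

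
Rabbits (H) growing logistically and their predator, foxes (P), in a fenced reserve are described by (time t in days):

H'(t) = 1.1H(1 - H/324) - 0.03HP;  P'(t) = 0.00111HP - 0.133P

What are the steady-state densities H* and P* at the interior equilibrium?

From dP/dt = 0 with P > 0: 0.00111H* = 0.133, so H* = 120.
Substitute into dH/dt = 0: 1.1(1 - 120/324) = 0.03P*.
The bracket is 0.63, giving P* = 0.693/0.03 = 23.1.

H* ≈ 120, P* ≈ 23.1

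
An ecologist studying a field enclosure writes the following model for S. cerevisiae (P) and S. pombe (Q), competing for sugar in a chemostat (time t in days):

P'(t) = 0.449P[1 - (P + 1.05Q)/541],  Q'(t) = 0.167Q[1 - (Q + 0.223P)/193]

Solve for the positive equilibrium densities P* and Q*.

Setting both brackets to zero gives the nullclines P + 1.05Q = 541 and 0.223P + Q = 193.
Substituting Q = 193 - 0.223P into the first: P(1 - 1.05·0.223) = 541 - 1.05·193.
So P* = 338/0.766 = 442, and then Q* = 193 - 0.223·442 = 94.5.

P* ≈ 442, Q* ≈ 94.5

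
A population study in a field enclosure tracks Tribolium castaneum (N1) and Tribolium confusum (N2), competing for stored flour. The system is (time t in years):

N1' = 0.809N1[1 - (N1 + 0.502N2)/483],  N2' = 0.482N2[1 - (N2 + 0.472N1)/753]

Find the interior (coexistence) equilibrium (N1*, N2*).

Setting both brackets to zero gives the nullclines N1 + 0.502N2 = 483 and 0.472N1 + N2 = 753.
Substituting N2 = 753 - 0.472N1 into the first: N1(1 - 0.502·0.472) = 483 - 0.502·753.
So N1* = 105/0.763 = 138, and then N2* = 753 - 0.472·138 = 688.

N1* ≈ 138, N2* ≈ 688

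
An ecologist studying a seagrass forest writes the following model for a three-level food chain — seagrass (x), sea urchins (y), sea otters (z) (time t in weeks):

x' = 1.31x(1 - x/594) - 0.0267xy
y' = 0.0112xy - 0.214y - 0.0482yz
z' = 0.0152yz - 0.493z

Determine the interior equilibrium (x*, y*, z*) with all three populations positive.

x* ≈ 201, y* ≈ 32.4, z* ≈ 42.3

From dz/dt = 0: 0.0152y* = 0.493, so y* = 32.4.
From dx/dt = 0: 1.31(1 - x*/594) = 0.0267·32.4, giving x* = 594·(1 - 0.661) = 201.
From dy/dt = 0: 0.0112·201 - 0.214 = 0.0482z*, so z* = 2.04/0.0482 = 42.3.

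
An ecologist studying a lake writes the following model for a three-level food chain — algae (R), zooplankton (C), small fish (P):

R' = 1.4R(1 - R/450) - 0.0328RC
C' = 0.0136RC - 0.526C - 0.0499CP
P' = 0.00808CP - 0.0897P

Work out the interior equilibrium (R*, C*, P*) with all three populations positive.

R* ≈ 333, C* ≈ 11.1, P* ≈ 80.2

From dP/dt = 0: 0.00808C* = 0.0897, so C* = 11.1.
From dR/dt = 0: 1.4(1 - R*/450) = 0.0328·11.1, giving R* = 450·(1 - 0.26) = 333.
From dC/dt = 0: 0.0136·333 - 0.526 = 0.0499P*, so P* = 4/0.0499 = 80.2.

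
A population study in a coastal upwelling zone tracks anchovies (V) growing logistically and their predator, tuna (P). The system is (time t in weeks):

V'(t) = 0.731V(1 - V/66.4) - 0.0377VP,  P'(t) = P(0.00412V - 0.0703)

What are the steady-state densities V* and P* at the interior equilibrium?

From dP/dt = 0 with P > 0: 0.00412V* = 0.0703, so V* = 17.1.
Substitute into dV/dt = 0: 0.731(1 - 17.1/66.4) = 0.0377P*.
The bracket is 0.743, giving P* = 0.543/0.0377 = 14.4.

V* ≈ 17.1, P* ≈ 14.4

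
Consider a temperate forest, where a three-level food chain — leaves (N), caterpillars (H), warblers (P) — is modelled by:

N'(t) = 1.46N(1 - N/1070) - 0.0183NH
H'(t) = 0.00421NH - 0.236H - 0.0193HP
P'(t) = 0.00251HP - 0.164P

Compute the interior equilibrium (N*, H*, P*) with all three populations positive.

From dP/dt = 0: 0.00251H* = 0.164, so H* = 65.3.
From dN/dt = 0: 1.46(1 - N*/1070) = 0.0183·65.3, giving N* = 1070·(1 - 0.819) = 194.
From dH/dt = 0: 0.00421·194 - 0.236 = 0.0193P*, so P* = 0.579/0.0193 = 30.

N* ≈ 194, H* ≈ 65.3, P* ≈ 30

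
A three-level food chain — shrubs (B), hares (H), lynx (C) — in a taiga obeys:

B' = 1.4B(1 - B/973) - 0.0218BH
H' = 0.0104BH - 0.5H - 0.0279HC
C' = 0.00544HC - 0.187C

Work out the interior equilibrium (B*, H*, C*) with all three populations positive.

B* ≈ 452, H* ≈ 34.4, C* ≈ 151

From dC/dt = 0: 0.00544H* = 0.187, so H* = 34.4.
From dB/dt = 0: 1.4(1 - B*/973) = 0.0218·34.4, giving B* = 973·(1 - 0.535) = 452.
From dH/dt = 0: 0.0104·452 - 0.5 = 0.0279C*, so C* = 4.2/0.0279 = 151.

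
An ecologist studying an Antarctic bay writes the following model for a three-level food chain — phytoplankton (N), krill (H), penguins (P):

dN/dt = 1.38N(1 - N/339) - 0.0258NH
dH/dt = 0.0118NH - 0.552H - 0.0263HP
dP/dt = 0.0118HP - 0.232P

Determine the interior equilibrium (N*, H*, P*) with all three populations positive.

From dP/dt = 0: 0.0118H* = 0.232, so H* = 19.7.
From dN/dt = 0: 1.38(1 - N*/339) = 0.0258·19.7, giving N* = 339·(1 - 0.368) = 214.
From dH/dt = 0: 0.0118·214 - 0.552 = 0.0263P*, so P* = 1.98/0.0263 = 75.2.

N* ≈ 214, H* ≈ 19.7, P* ≈ 75.2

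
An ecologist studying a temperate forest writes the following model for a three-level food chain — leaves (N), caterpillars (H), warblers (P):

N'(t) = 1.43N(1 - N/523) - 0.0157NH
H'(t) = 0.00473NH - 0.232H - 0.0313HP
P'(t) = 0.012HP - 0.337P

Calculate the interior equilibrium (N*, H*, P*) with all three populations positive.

From dP/dt = 0: 0.012H* = 0.337, so H* = 28.1.
From dN/dt = 0: 1.43(1 - N*/523) = 0.0157·28.1, giving N* = 523·(1 - 0.308) = 362.
From dH/dt = 0: 0.00473·362 - 0.232 = 0.0313P*, so P* = 1.48/0.0313 = 47.3.

N* ≈ 362, H* ≈ 28.1, P* ≈ 47.3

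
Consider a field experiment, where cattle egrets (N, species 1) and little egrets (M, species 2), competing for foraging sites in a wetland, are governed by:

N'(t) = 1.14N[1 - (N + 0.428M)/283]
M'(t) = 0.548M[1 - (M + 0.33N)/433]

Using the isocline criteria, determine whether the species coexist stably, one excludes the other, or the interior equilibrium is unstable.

Compare the nullcline intercepts: K1/α12 = 283/0.428 = 661 > K2 = 433; K2/α21 = 433/0.33 = 1310 > K1 = 283.
Since both inequalities hold, each species can invade when rare, so the interior equilibrium is stable.

stable coexistence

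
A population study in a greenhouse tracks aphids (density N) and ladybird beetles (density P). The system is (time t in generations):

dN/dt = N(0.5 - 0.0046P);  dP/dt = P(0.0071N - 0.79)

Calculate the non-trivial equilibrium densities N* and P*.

Set dP/dt = 0 with P > 0: 0.0071N - 0.79 = 0, so N* = 0.79/0.0071 = 111.
Set dN/dt = 0 with N > 0: 0.5 - 0.0046P = 0, so P* = 0.5/0.0046 = 109.

N* ≈ 111, P* ≈ 109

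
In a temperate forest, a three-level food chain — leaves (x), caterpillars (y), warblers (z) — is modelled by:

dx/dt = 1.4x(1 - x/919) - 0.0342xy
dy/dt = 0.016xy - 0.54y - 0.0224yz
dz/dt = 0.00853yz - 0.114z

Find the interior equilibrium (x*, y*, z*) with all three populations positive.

From dz/dt = 0: 0.00853y* = 0.114, so y* = 13.4.
From dx/dt = 0: 1.4(1 - x*/919) = 0.0342·13.4, giving x* = 919·(1 - 0.326) = 619.
From dy/dt = 0: 0.016·619 - 0.54 = 0.0224z*, so z* = 9.36/0.0224 = 418.

x* ≈ 619, y* ≈ 13.4, z* ≈ 418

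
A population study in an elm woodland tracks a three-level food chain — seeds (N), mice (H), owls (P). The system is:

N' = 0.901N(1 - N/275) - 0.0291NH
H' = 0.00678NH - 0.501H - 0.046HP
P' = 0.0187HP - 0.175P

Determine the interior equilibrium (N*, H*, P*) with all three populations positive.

From dP/dt = 0: 0.0187H* = 0.175, so H* = 9.36.
From dN/dt = 0: 0.901(1 - N*/275) = 0.0291·9.36, giving N* = 275·(1 - 0.302) = 192.
From dH/dt = 0: 0.00678·192 - 0.501 = 0.046P*, so P* = 0.8/0.046 = 17.4.

N* ≈ 192, H* ≈ 9.36, P* ≈ 17.4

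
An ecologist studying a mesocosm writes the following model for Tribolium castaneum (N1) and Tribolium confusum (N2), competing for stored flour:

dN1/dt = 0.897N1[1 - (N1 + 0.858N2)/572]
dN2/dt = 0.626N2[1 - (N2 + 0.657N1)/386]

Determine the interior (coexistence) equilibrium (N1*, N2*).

Setting both brackets to zero gives the nullclines N1 + 0.858N2 = 572 and 0.657N1 + N2 = 386.
Substituting N2 = 386 - 0.657N1 into the first: N1(1 - 0.858·0.657) = 572 - 0.858·386.
So N1* = 241/0.436 = 552, and then N2* = 386 - 0.657·552 = 23.4.

N1* ≈ 552, N2* ≈ 23.4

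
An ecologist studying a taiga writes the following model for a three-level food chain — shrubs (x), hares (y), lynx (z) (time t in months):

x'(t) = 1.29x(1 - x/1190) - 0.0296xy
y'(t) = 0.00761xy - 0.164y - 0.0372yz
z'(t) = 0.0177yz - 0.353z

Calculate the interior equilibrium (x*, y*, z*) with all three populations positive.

x* ≈ 645, y* ≈ 19.9, z* ≈ 128

From dz/dt = 0: 0.0177y* = 0.353, so y* = 19.9.
From dx/dt = 0: 1.29(1 - x*/1190) = 0.0296·19.9, giving x* = 1190·(1 - 0.458) = 645.
From dy/dt = 0: 0.00761·645 - 0.164 = 0.0372z*, so z* = 4.75/0.0372 = 128.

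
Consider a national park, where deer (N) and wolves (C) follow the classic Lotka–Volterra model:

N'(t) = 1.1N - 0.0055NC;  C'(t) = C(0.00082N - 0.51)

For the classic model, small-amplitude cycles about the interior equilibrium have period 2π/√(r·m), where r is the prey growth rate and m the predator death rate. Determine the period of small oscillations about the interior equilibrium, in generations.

T ≈ 8.39 generations

Here r = 1.1 and m = 0.51, so r·m = 0.561.
ω = √0.561 = 0.749 per generation, hence T = 2π/ω ≈ 8.39 generations.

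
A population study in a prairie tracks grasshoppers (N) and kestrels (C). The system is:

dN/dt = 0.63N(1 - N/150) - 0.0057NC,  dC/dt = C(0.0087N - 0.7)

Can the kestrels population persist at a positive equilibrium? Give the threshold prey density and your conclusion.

The predator equation gives dC/dt > 0 only when N > 0.7/0.0087 = 80.5.
Without the predator, N → K = 150. Since 150 > 80.5, the predator can invade and persist.

Threshold N = 80.5; K > 80.5, so yes, the predator persists.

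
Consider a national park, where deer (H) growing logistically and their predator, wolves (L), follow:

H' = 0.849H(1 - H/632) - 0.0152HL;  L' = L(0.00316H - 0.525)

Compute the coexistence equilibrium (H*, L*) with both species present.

H* ≈ 166, L* ≈ 41.2

From dL/dt = 0 with L > 0: 0.00316H* = 0.525, so H* = 166.
Substitute into dH/dt = 0: 0.849(1 - 166/632) = 0.0152L*.
The bracket is 0.737, giving L* = 0.626/0.0152 = 41.2.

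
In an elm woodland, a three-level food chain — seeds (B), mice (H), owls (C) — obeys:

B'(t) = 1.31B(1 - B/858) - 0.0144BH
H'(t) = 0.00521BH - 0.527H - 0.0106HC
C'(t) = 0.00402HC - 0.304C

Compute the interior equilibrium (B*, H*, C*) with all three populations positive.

B* ≈ 145, H* ≈ 75.6, C* ≈ 21.4

From dC/dt = 0: 0.00402H* = 0.304, so H* = 75.6.
From dB/dt = 0: 1.31(1 - B*/858) = 0.0144·75.6, giving B* = 858·(1 - 0.831) = 145.
From dH/dt = 0: 0.00521·145 - 0.527 = 0.0106C*, so C* = 0.227/0.0106 = 21.4.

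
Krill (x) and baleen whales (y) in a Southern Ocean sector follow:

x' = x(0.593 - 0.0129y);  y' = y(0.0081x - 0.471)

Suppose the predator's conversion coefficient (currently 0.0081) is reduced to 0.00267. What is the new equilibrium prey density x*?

x* ≈ 176

At the interior fixed point, setting dy/dt = 0 with y > 0 fixes x* = (predator death rate)/(xy coefficient) — independent of the other coefficients.
With the change, x* = 0.471/0.00267 = 176; it rises from 58.1.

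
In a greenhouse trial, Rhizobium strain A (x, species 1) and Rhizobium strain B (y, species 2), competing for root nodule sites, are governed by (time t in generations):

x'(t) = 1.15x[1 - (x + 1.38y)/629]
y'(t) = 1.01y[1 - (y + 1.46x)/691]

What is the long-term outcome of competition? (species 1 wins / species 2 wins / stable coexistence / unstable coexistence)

unstable coexistence (outcome depends on initial conditions)

Compare the nullcline intercepts: K1/α12 = 629/1.38 = 456 < K2 = 691; K2/α21 = 691/1.46 = 473 < K1 = 629.
Since both are reversed, neither can invade when rare; the interior point is a saddle.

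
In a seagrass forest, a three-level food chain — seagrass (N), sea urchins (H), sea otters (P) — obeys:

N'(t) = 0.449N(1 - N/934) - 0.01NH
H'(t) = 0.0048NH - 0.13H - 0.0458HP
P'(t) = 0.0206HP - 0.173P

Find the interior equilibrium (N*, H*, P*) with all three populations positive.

N* ≈ 759, H* ≈ 8.4, P* ≈ 76.7

From dP/dt = 0: 0.0206H* = 0.173, so H* = 8.4.
From dN/dt = 0: 0.449(1 - N*/934) = 0.01·8.4, giving N* = 934·(1 - 0.187) = 759.
From dH/dt = 0: 0.0048·759 - 0.13 = 0.0458P*, so P* = 3.51/0.0458 = 76.7.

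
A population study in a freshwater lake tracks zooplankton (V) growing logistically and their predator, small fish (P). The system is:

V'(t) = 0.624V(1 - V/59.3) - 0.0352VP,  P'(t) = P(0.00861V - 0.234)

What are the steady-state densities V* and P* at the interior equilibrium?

From dP/dt = 0 with P > 0: 0.00861V* = 0.234, so V* = 27.2.
Substitute into dV/dt = 0: 0.624(1 - 27.2/59.3) = 0.0352P*.
The bracket is 0.542, giving P* = 0.338/0.0352 = 9.6.

V* ≈ 27.2, P* ≈ 9.6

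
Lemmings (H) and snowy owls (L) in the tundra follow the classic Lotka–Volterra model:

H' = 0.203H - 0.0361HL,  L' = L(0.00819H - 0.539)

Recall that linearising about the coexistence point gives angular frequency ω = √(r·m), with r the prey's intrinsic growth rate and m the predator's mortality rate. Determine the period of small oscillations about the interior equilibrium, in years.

T ≈ 19 years

Here r = 0.203 and m = 0.539, so r·m = 0.109.
ω = √0.109 = 0.331 per year, hence T = 2π/ω ≈ 19 years.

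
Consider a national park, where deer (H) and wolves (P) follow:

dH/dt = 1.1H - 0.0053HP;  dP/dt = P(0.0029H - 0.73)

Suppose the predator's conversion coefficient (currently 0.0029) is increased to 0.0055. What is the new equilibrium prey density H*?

H* ≈ 133

At the interior fixed point, setting dP/dt = 0 with P > 0 fixes H* = (predator death rate)/(HP coefficient) — independent of the other coefficients.
With the change, H* = 0.73/0.0055 = 133; it falls from 252.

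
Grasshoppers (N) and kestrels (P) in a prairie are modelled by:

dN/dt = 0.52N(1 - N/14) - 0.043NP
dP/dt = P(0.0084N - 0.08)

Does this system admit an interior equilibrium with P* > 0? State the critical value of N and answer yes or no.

Threshold N = 9.52; K > 9.52, so yes, the predator persists.

The predator equation gives dP/dt > 0 only when N > 0.08/0.0084 = 9.52.
Without the predator, N → K = 14. Since 14 > 9.52, the predator can invade and persist.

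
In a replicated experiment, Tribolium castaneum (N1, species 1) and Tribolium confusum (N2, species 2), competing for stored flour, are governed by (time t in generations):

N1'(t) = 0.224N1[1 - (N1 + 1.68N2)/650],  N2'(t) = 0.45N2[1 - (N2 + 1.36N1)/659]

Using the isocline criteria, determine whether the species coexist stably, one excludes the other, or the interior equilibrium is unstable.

Compare the nullcline intercepts: K1/α12 = 650/1.68 = 387 < K2 = 659; K2/α21 = 659/1.36 = 485 < K1 = 650.
Since both are reversed, neither can invade when rare; the interior point is a saddle.

unstable coexistence (outcome depends on initial conditions)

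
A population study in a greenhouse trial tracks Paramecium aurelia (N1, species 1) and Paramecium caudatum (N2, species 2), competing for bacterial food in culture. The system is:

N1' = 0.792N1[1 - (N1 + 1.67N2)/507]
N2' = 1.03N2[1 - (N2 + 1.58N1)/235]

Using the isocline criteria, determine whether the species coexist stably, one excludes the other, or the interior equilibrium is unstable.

species 1 excludes species 2

Compare the nullcline intercepts: K1/α12 = 507/1.67 = 304 > K2 = 235; K2/α21 = 235/1.58 = 149 < K1 = 507.
Since the inequalities point opposite ways, species 1 can invade but species 2 cannot.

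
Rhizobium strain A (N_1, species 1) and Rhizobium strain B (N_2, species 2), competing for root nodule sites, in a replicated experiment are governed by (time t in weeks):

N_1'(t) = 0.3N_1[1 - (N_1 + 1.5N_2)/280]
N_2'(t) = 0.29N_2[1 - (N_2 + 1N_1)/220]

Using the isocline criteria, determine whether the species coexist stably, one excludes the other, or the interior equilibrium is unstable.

unstable coexistence (outcome depends on initial conditions)

Compare the nullcline intercepts: K1/α12 = 280/1.5 = 187 < K2 = 220; K2/α21 = 220/1 = 220 < K1 = 280.
Since both are reversed, neither can invade when rare; the interior point is a saddle.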